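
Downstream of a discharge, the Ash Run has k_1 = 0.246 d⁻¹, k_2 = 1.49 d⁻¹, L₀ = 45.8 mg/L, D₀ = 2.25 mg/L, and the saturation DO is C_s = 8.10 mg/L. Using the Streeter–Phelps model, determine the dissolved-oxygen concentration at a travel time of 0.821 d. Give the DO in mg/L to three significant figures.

k_1 L₀/(k_2−k_1) = 0.246×45.8/(1.49−0.246) = 11.27/1.244 = 9.057 mg/L.
e^(−k_1 t) = e^(−0.246×0.8210) = 0.8171; e^(−k_2 t) = e^(−1.49×0.8210) = 0.2943.
D = 9.057 × (0.8171 − 0.2943) + 2.25 × 0.2943 = 4.736 + 0.6621 = 5.398 mg/L.
DO = C_s − D = 8.10 − 5.398 = 2.702 mg/L.

DO ≈ 2.70 mg/L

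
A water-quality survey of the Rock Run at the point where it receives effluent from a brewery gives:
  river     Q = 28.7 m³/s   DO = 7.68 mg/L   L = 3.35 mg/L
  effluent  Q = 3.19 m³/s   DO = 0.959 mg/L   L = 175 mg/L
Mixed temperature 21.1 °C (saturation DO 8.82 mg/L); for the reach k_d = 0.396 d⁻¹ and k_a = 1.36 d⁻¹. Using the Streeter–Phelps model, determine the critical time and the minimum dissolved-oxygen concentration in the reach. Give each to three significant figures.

t_c ≈ 1.03 d; minimum DO ≈ 4.84 mg/L

Mixed DO = (28.7×7.68 + 3.19×0.959)/(28.7+3.19) = 223.5/31.89 = 7.008 mg/L.
Mixed L₀ = (28.7×3.35 + 3.19×175)/(31.89) = 654.4/31.89 = 20.52 mg/L.
Initial deficit D₀ = C_s − DO₀ = 8.82 − 7.008 = 1.812 mg/L.
t_c = (1/0.9640) ln[(1.36/0.396)(1 − 1.812×0.9640/(0.396×20.52))] = 1.037 × ln(2.696) = 1.029 d.
D_c = (0.396/1.36) × 20.52 × e^(−0.396×1.029) = 0.2912 × 20.52 × 0.6654 = 3.976 mg/L.
Minimum DO = 8.82 − 3.976 = 4.844 mg/L.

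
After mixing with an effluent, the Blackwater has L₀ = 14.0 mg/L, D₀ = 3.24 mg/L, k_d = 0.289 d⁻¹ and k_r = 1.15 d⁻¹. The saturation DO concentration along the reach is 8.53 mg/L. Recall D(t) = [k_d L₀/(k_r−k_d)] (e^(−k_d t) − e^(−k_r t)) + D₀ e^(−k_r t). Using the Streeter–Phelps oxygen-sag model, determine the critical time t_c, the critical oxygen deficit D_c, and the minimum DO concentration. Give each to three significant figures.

t_c ≈ 0.246 d; D_c ≈ 3.28 mg/L; min DO ≈ 5.25 mg/L

At the critical point dD/dt = 0, so k_d L₀ e^(−k_d t) = k_r D. Substituting D(t) from the Streeter–Phelps equation and solving for t gives
t_c = ln[(k_r/k_d)(1 − D₀(k_r−k_d)/(k_d L₀))] / (k_r−k_d).
Here k_r−k_d = 0.8610 d⁻¹ and 1 − D₀(k_r−k_d)/(k_d L₀) = 1 − 3.24×0.8610/(0.289×14.0) = 0.3105, so
t_c = ln(3.979 × 0.3105) / 0.8610 = 0.2116 / 0.8610 = 0.2457 d.
L(t_c) = L₀ e^(−k_d t_c) = 14.0 × 0.9314 = 13.04 mg/L, and at the critical point k_r D_c = k_d L, so D_c = (0.289/1.15) × 13.04 = 3.277 mg/L.
Minimum DO = C_s − D_c = 8.53 − 3.277 = 5.253 mg/L.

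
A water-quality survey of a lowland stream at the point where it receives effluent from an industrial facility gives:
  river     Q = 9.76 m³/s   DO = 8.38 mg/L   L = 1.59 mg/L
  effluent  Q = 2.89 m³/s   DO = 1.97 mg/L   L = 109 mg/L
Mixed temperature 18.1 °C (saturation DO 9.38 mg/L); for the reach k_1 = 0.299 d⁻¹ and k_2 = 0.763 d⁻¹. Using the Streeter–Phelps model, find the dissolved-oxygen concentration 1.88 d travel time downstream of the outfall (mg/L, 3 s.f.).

DO ≈ 3.21 mg/L

Mixed DO = (9.76×8.38 + 2.89×1.97)/(9.76+2.89) = 87.48/12.65 = 6.916 mg/L.
Mixed L₀ = (9.76×1.59 + 2.89×109)/(12.65) = 330.5/12.65 = 26.13 mg/L.
Initial deficit D₀ = C_s − DO₀ = 9.38 − 6.916 = 2.464 mg/L.
D(1.88) = [0.299×26.13/(0.763−0.299)](e^(−0.299×1.88) − e^(−0.763×1.88)) + 2.464 e^(−0.763×1.88)
= 16.84 × (0.5700 − 0.2382) + 2.464 × 0.2382 = 6.173 mg/L.
DO = 9.38 − 6.173 = 3.207 mg/L.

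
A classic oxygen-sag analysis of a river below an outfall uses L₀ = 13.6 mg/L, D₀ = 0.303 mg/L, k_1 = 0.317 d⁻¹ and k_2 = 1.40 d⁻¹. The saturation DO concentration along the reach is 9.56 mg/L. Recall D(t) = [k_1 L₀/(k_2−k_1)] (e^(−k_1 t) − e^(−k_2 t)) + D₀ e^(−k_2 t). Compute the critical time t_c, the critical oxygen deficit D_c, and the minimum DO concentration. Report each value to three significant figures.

t_c ≈ 1.30 d; D_c ≈ 2.04 mg/L; min DO ≈ 7.52 mg/L

At the critical point dD/dt = 0, so k_1 L₀ e^(−k_1 t) = k_2 D. Substituting D(t) from the Streeter–Phelps equation and solving for t gives
t_c = ln[(k_2/k_1)(1 − D₀(k_2−k_1)/(k_1 L₀))] / (k_2−k_1).
Here k_2−k_1 = 1.083 d⁻¹ and 1 − D₀(k_2−k_1)/(k_1 L₀) = 1 − 0.303×1.083/(0.317×13.6) = 0.9239, so
t_c = ln(4.416 × 0.9239) / 1.083 = 1.406 / 1.083 = 1.298 d.
D_c = (k_1/k_2) L₀ e^(−k_1 t_c) = (0.317/1.40) × 13.6 × e^(−0.317×1.298) = 0.2264 × 13.6 × 0.6626 = 2.040 mg/L.
Minimum DO = C_s − D_c = 9.56 − 2.040 = 7.520 mg/L.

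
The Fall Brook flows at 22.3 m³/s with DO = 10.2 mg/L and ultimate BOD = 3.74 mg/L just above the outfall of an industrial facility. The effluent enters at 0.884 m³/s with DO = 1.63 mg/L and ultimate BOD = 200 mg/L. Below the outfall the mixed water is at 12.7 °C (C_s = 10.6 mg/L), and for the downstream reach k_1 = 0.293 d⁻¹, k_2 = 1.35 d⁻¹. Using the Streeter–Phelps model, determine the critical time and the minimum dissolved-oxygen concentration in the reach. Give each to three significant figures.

t_c ≈ 1.19 d; minimum DO ≈ 8.88 mg/L

Mixed DO = (22.3×10.2 + 0.884×1.63)/(22.3+0.884) = 228.9/23.18 = 9.873 mg/L.
Mixed L₀ = (22.3×3.74 + 0.884×200)/(23.18) = 260.2/23.18 = 11.22 mg/L.
Initial deficit D₀ = C_s − DO₀ = 10.6 − 9.873 = 0.7268 mg/L.
t_c = (1/1.057) ln[(1.35/0.293)(1 − 0.7268×1.057/(0.293×11.22))] = 0.9461 × ln(3.531) = 1.194 d.
D_c = (0.293/1.35) × 11.22 × e^(−0.293×1.194) = 0.2170 × 11.22 × 0.7049 = 1.717 mg/L.
Minimum DO = 10.6 − 1.717 = 8.883 mg/L.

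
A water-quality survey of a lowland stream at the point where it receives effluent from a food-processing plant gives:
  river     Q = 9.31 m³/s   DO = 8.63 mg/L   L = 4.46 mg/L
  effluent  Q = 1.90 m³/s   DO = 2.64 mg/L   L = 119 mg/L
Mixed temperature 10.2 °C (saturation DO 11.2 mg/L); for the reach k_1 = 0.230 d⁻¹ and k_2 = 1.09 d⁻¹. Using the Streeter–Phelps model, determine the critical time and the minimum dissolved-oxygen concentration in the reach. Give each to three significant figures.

t_c ≈ 0.850 d; minimum DO ≈ 7.06 mg/L

Mixed DO = (9.31×8.63 + 1.90×2.64)/(9.31+1.90) = 85.36/11.21 = 7.615 mg/L.
Mixed L₀ = (9.31×4.46 + 1.90×119)/(11.21) = 267.6/11.21 = 23.87 mg/L.
Initial deficit D₀ = C_s − DO₀ = 11.2 − 7.615 = 3.585 mg/L.
t_c = (1/0.8600) ln[(1.09/0.230)(1 − 3.585×0.8600/(0.230×23.87))] = 1.163 × ln(2.078) = 0.8505 d.
D_c = (0.230/1.09) × 23.87 × e^(−0.230×0.8505) = 0.2110 × 23.87 × 0.8223 = 4.143 mg/L.
Minimum DO = 11.2 − 4.143 = 7.057 mg/L.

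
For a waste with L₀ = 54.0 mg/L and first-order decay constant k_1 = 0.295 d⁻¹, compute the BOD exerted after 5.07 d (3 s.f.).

y_t = L₀(1 − e^(−k_1 t)) = 54.0 × (1 − e^(−0.295×5.07))
= 54.0 × (1 − 0.2241) = 54.0 × 0.7759 = 41.90 mg/L.

y ≈ 41.9 mg/L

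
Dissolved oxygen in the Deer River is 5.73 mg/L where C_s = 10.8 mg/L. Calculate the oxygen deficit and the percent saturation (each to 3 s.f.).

D ≈ 5.07 mg/L; 53.1 % saturation

D = C_s − C = 10.8 − 5.73 = 5.07 mg/L.
% saturation = 5.73/10.8 × 100 = 53.1 %.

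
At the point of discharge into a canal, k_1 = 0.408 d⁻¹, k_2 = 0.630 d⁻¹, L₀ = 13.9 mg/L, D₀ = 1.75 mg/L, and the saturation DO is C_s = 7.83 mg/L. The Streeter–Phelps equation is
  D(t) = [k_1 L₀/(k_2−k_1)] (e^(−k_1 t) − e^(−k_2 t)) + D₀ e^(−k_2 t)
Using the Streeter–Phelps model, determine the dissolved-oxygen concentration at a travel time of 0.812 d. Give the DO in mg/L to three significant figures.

k_1 L₀/(k_2−k_1) = 0.408×13.9/(0.630−0.408) = 5.671/0.2220 = 25.55 mg/L.
e^(−k_1 t) = e^(−0.408×0.8120) = 0.7180; e^(−k_2 t) = e^(−0.630×0.8120) = 0.5996.
D = 25.55 × (0.7180 − 0.5996) + 1.75 × 0.5996 = 3.025 + 1.049 = 4.075 mg/L.
DO = C_s − D = 7.83 − 4.075 = 3.755 mg/L.

DO ≈ 3.76 mg/L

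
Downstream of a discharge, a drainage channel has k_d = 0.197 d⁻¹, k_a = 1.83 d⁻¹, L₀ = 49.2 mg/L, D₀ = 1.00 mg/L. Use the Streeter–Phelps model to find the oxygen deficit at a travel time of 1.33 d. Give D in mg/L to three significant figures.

D ≈ 4.13 mg/L

k_d L₀/(k_a−k_d) = 0.197×49.2/(1.83−0.197) = 9.692/1.633 = 5.935 mg/L.
e^(−k_d t) = e^(−0.197×1.330) = 0.7695; e^(−k_a t) = e^(−1.83×1.330) = 0.08769.
D = 5.935 × (0.7695 − 0.08769) + 1.00 × 0.08769 = 4.047 + 0.08769 = 4.134 mg/L.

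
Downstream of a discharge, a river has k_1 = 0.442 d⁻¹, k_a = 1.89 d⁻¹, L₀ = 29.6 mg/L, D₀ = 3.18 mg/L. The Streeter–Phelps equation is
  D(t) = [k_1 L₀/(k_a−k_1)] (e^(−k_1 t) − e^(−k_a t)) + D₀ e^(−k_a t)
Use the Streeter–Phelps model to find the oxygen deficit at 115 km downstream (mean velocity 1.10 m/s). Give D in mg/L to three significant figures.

D ≈ 4.70 mg/L

Travel time t = x/v = 115 km / (1.10 m/s) = 115000 m / 1.10 m/s = 104500 s = 1.210 d.
k_1 L₀/(k_a−k_1) = 0.442×29.6/(1.89−0.442) = 13.08/1.448 = 9.035 mg/L.
e^(−k_1 t) = e^(−0.442×1.210) = 0.5858; e^(−k_a t) = e^(−1.89×1.210) = 0.1016.
D = 9.035 × (0.5858 − 0.1016) + 3.18 × 0.1016 = 4.375 + 0.3230 = 4.698 mg/L.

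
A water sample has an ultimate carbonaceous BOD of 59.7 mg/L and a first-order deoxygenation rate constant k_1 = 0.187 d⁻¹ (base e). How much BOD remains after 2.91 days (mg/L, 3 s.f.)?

L_t = L₀ e^(−k_1 t) = 59.7 × e^(−0.187×2.91) = 59.7 × 0.5803 = 34.65 mg/L.

L ≈ 34.6 mg/L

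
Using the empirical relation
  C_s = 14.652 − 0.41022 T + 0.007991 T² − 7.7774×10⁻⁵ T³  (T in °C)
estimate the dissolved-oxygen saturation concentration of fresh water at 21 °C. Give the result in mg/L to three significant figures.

C_s = 14.652 − 0.41022×21 + 0.007991×21² − 7.7774×10⁻⁵×21³ = 8.841 mg/L.

C_s ≈ 8.84 mg/L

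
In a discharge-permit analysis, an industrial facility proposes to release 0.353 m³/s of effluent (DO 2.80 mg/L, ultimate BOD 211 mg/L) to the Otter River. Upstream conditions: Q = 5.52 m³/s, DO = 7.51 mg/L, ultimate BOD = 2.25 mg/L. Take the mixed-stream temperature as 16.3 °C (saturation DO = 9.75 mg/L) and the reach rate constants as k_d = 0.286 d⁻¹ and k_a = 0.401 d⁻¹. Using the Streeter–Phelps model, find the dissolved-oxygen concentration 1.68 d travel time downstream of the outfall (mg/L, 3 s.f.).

DO ≈ 4.47 mg/L

Mixed DO = (5.52×7.51 + 0.353×2.80)/(5.52+0.353) = 42.44/5.873 = 7.227 mg/L.
Mixed L₀ = (5.52×2.25 + 0.353×211)/(5.873) = 86.90/5.873 = 14.80 mg/L.
Initial deficit D₀ = C_s − DO₀ = 9.75 − 7.227 = 2.523 mg/L.
D(1.68) = [0.286×14.80/(0.401−0.286)](e^(−0.286×1.68) − e^(−0.401×1.68)) + 2.523 e^(−0.401×1.68)
= 36.80 × (0.6185 − 0.5098) + 2.523 × 0.5098 = 5.285 mg/L.
DO = 9.75 − 5.285 = 4.465 mg/L.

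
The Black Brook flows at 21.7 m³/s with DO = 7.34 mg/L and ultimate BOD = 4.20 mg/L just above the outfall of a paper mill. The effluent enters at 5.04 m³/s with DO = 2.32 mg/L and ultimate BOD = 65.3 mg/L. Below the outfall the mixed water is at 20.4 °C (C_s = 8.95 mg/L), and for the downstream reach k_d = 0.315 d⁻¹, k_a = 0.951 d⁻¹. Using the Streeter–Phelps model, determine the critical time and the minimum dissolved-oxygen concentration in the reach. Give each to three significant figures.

Mixed DO = (21.7×7.34 + 5.04×2.32)/(21.7+5.04) = 171.0/26.74 = 6.394 mg/L.
Mixed L₀ = (21.7×4.20 + 5.04×65.3)/(26.74) = 420.3/26.74 = 15.72 mg/L.
Initial deficit D₀ = C_s − DO₀ = 8.95 − 6.394 = 2.556 mg/L.
t_c = (1/0.6360) ln[(0.951/0.315)(1 − 2.556×0.6360/(0.315×15.72))] = 1.572 × ln(2.028) = 1.111 d.
D_c = (0.315/0.951) × 15.72 × e^(−0.315×1.111) = 0.3312 × 15.72 × 0.7046 = 3.668 mg/L.
Minimum DO = 8.95 − 3.668 = 5.282 mg/L.

t_c ≈ 1.11 d; minimum DO ≈ 5.28 mg/L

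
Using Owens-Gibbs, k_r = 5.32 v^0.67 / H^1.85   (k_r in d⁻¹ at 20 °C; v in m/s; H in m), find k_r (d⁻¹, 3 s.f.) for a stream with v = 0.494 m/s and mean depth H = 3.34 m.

k_r = 5.32 × 0.494^0.67 / 3.34^1.85 = 5.32 × 0.6234 / 9.310 = 0.3563 d⁻¹.

k_r ≈ 0.356 d⁻¹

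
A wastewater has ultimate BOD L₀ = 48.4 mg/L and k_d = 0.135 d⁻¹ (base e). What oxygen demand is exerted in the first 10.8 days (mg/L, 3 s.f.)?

y ≈ 37.1 mg/L

y_t = L₀(1 − e^(−k_d t)) = 48.4 × (1 − e^(−0.135×10.8))
= 48.4 × (1 − 0.2327) = 48.4 × 0.7673 = 37.14 mg/L.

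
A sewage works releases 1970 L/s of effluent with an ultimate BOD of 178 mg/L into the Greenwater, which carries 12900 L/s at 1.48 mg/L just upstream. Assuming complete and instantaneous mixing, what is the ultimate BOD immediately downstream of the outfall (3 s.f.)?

Flow-weighted mixing: C = (Q_r C_r + Q_w C_w)/(Q_r + Q_w)
= (12900×1.48 + 1970×178)/(12900 + 1970) = 369800/14870 = 24.87 mg/L.

24.9 mg/L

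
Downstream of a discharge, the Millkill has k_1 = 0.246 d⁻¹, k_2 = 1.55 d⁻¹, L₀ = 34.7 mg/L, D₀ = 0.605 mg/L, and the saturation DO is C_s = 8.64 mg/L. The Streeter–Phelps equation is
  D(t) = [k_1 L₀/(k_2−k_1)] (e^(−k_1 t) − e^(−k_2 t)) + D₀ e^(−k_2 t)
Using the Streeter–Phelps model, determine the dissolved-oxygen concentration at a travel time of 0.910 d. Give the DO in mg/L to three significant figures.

k_1 L₀/(k_2−k_1) = 0.246×34.7/(1.55−0.246) = 8.536/1.304 = 6.546 mg/L.
e^(−k_1 t) = e^(−0.246×0.9100) = 0.7994; e^(−k_2 t) = e^(−1.55×0.9100) = 0.2440.
D = 6.546 × (0.7994 − 0.2440) + 0.605 × 0.2440 = 3.636 + 0.1476 = 3.783 mg/L.
DO = C_s − D = 8.64 − 3.783 = 4.857 mg/L.

DO ≈ 4.86 mg/L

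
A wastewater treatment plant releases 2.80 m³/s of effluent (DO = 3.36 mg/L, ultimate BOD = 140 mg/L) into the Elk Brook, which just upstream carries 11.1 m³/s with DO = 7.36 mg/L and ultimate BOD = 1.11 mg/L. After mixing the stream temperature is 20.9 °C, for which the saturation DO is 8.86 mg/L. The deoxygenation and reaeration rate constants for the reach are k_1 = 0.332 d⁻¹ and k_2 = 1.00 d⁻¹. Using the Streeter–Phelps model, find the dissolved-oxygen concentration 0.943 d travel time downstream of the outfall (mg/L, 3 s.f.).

DO ≈ 3.02 mg/L

Mixed DO = (11.1×7.36 + 2.80×3.36)/(11.1+2.80) = 91.10/13.90 = 6.554 mg/L.
Mixed L₀ = (11.1×1.11 + 2.80×140)/(13.90) = 404.3/13.90 = 29.09 mg/L.
Initial deficit D₀ = C_s − DO₀ = 8.86 − 6.554 = 2.306 mg/L.
D(0.943) = [0.332×29.09/(1.00−0.332)](e^(−0.332×0.943) − e^(−1.00×0.943)) + 2.306 e^(−1.00×0.943)
= 14.46 × (0.7312 − 0.3895) + 2.306 × 0.3895 = 5.838 mg/L.
DO = 8.86 − 5.838 = 3.022 mg/L.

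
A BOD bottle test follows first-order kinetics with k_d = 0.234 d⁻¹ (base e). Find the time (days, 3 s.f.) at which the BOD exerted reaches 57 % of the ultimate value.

y/L₀ = 1 − e^(−k_d t) = 0.57 ⇒ e^(−k_d t) = 0.430
t = −ln(0.430) / 0.234 = 0.8440 / 0.234 = 3.607 d.

t ≈ 3.61 d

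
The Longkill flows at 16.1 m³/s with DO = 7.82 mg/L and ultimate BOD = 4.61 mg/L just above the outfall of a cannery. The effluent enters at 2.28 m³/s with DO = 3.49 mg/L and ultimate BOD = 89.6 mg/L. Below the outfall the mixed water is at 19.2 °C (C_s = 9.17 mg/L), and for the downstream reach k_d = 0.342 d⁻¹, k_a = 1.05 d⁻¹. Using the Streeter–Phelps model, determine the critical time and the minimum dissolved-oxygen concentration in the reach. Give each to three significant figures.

t_c ≈ 1.16 d; minimum DO ≈ 5.85 mg/L

Mixed DO = (16.1×7.82 + 2.28×3.49)/(16.1+2.28) = 133.9/18.38 = 7.283 mg/L.
Mixed L₀ = (16.1×4.61 + 2.28×89.6)/(18.38) = 278.5/18.38 = 15.15 mg/L.
Initial deficit D₀ = C_s − DO₀ = 9.17 − 7.283 = 1.887 mg/L.
t_c = (1/0.7080) ln[(1.05/0.342)(1 − 1.887×0.7080/(0.342×15.15))] = 1.412 × ln(2.279) = 1.163 d.
D_c = (0.342/1.05) × 15.15 × e^(−0.342×1.163) = 0.3257 × 15.15 × 0.6718 = 3.316 mg/L.
Minimum DO = 9.17 − 3.316 = 5.854 mg/L.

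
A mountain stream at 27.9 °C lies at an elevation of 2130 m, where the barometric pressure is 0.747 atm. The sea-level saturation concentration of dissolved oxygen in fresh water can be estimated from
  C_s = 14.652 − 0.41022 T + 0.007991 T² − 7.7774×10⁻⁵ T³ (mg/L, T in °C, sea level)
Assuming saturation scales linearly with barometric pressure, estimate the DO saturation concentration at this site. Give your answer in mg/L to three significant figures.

C_s ≈ 5.78 mg/L

At sea level: C_s = 14.652 − 0.41022×27.9 + 0.007991×27.9² − 7.7774×10⁻⁵×27.9³ = 7.738 mg/L.
Pressure correction: C_s' = 7.738 × 0.747 = 5.780 mg/L.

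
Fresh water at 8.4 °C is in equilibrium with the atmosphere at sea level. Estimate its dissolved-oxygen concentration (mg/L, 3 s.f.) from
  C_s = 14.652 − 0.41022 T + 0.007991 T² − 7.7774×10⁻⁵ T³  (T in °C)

C_s ≈ 11.7 mg/L

C_s = 14.652 − 0.41022×8.4 + 0.007991×8.4² − 7.7774×10⁻⁵×8.4³ = 11.72 mg/L.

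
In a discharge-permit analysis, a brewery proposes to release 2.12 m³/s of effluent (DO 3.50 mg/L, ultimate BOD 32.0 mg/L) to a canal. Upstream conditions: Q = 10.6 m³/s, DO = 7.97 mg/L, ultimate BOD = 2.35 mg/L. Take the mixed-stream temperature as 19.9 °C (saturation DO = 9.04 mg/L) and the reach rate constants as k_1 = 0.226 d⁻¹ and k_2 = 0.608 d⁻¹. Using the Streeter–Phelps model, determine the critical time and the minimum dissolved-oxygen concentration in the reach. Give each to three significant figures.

t_c ≈ 1.16 d; minimum DO ≈ 6.96 mg/L

Mixed DO = (10.6×7.97 + 2.12×3.50)/(10.6+2.12) = 91.90/12.72 = 7.225 mg/L.
Mixed L₀ = (10.6×2.35 + 2.12×32.0)/(12.72) = 92.75/12.72 = 7.292 mg/L.
Initial deficit D₀ = C_s − DO₀ = 9.04 − 7.225 = 1.815 mg/L.
t_c = (1/0.3820) ln[(0.608/0.226)(1 − 1.815×0.3820/(0.226×7.292))] = 2.618 × ln(1.558) = 1.161 d.
D_c = (0.226/0.608) × 7.292 × e^(−0.226×1.161) = 0.3717 × 7.292 × 0.7691 = 2.085 mg/L.
Minimum DO = 9.04 − 2.085 = 6.955 mg/L.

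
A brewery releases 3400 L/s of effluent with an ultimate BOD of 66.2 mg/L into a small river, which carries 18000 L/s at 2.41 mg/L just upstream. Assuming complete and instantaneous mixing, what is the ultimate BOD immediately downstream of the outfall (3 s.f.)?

Flow-weighted mixing: C = (Q_r C_r + Q_w C_w)/(Q_r + Q_w)
= (18000×2.41 + 3400×66.2)/(18000 + 3400) = 268500/21400 = 12.54 mg/L.

12.5 mg/L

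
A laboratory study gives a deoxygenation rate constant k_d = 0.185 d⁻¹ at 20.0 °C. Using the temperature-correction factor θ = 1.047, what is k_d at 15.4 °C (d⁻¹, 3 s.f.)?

k_d ≈ 0.150 d⁻¹

k_d(T₂) = k_d(T₁) · θ^(T₂−T₁) = 0.185 × 1.047^(15.4−20.0)
= 0.185 × 1.047^-4.60 = 0.185 × 0.8096 = 0.1498 d⁻¹.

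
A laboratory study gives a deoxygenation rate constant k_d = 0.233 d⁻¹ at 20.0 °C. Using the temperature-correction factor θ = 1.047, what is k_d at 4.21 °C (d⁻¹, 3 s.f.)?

k_d(T₂) = k_d(T₁) · θ^(T₂−T₁) = 0.233 × 1.047^(4.21−20.0)
= 0.233 × 1.047^-15.8 = 0.233 × 0.4842 = 0.1128 d⁻¹.

k_d ≈ 0.113 d⁻¹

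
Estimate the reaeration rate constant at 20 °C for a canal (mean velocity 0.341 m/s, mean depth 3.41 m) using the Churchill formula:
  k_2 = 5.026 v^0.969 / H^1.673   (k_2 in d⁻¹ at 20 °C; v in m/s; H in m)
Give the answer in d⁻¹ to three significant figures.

k_2 = 5.026 × 0.341^0.969 / 3.41^1.673 = 5.026 × 0.3526 / 7.786 = 0.2276 d⁻¹.

k_2 ≈ 0.228 d⁻¹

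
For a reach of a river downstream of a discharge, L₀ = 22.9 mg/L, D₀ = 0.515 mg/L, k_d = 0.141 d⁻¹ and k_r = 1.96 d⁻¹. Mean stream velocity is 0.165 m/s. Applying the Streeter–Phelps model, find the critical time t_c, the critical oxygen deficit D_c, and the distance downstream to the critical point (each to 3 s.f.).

t_c = [1/(k_r−k_d)] ln[(k_r/k_d)(1 − D₀(k_r−k_d)/(k_d L₀))]
= [1/(1.96−0.141)] ln[(1.96/0.141)(1 − 0.515×1.819/(0.141×22.9))]
= (1/1.819) ln[13.90 × 0.7099] = 0.5498 × ln(9.868) = 0.5498 × 2.289 = 1.259 d.
L(t_c) = L₀ e^(−k_d t_c) = 22.9 × 0.8374 = 19.18 mg/L, and at the critical point k_r D_c = k_d L, so D_c = (0.141/1.96) × 19.18 = 1.380 mg/L.
x_c = v t_c = 0.165 m/s × 1.259 d × 86400 s/d = 17940 m ≈ 17.9 km.

t_c ≈ 1.26 d; D_c ≈ 1.38 mg/L; x_c ≈ 17.9 km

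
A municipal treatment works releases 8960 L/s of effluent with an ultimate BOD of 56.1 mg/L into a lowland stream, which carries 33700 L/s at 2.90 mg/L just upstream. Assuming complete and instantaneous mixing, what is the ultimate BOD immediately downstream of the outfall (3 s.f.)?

Flow-weighted mixing: C = (Q_r C_r + Q_w C_w)/(Q_r + Q_w)
= (33700×2.90 + 8960×56.1)/(33700 + 8960) = 600400/42660 = 14.07 mg/L.

14.1 mg/L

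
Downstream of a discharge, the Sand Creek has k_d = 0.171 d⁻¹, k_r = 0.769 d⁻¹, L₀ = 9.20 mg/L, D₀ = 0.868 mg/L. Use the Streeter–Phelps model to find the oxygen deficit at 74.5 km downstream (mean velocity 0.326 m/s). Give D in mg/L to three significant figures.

Travel time t = x/v = 74.5 km / (0.326 m/s) = 74500 m / 0.326 m/s = 228500 s = 2.645 d.
k_d L₀/(k_r−k_d) = 0.171×9.20/(0.769−0.171) = 1.573/0.5980 = 2.631 mg/L.
e^(−k_d t) = e^(−0.171×2.645) = 0.6362; e^(−k_r t) = e^(−0.769×2.645) = 0.1308.
D = 2.631 × (0.6362 − 0.1308) + 0.868 × 0.1308 = 1.329 + 0.1135 = 1.443 mg/L.

D ≈ 1.44 mg/L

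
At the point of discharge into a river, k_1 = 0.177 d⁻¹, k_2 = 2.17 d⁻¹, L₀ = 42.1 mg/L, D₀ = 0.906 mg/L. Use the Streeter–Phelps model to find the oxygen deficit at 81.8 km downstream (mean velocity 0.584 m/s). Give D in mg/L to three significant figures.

Travel time t = x/v = 81.8 km / (0.584 m/s) = 81800 m / 0.584 m/s = 140100 s = 1.621 d.
k_1 L₀/(k_2−k_1) = 0.177×42.1/(2.17−0.177) = 7.452/1.993 = 3.739 mg/L.
e^(−k_1 t) = e^(−0.177×1.621) = 0.7506; e^(−k_2 t) = e^(−2.17×1.621) = 0.02966.
D = 3.739 × (0.7506 − 0.02966) + 0.906 × 0.02966 = 2.695 + 0.02687 = 2.722 mg/L.

D ≈ 2.72 mg/L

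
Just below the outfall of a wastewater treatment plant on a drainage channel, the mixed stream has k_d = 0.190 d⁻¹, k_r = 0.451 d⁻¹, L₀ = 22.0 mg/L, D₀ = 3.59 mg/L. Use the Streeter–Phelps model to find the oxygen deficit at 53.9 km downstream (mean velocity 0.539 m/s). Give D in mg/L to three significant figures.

D ≈ 5.48 mg/L

Travel time t = x/v = 53.9 km / (0.539 m/s) = 53900 m / 0.539 m/s = 100000 s = 1.157 d.
k_d L₀/(k_r−k_d) = 0.190×22.0/(0.451−0.190) = 4.180/0.2610 = 16.02 mg/L.
e^(−k_d t) = e^(−0.190×1.157) = 0.8026; e^(−k_r t) = e^(−0.451×1.157) = 0.5933.
D = 16.02 × (0.8026 − 0.5933) + 3.59 × 0.5933 = 3.351 + 2.130 = 5.481 mg/L.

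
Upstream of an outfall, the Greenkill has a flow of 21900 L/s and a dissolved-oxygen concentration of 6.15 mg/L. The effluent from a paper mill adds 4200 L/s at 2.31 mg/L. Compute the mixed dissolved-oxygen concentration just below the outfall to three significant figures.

5.53 mg/L

Flow-weighted mixing: C = (Q_r C_r + Q_w C_w)/(Q_r + Q_w)
= (21900×6.15 + 4200×2.31)/(21900 + 4200) = 144400/26100 = 5.532 mg/L.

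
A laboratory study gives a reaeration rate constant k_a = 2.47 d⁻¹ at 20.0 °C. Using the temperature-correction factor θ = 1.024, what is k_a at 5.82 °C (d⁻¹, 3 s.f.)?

k_a ≈ 1.76 d⁻¹

k_a(T₂) = k_a(T₁) · θ^(T₂−T₁) = 2.47 × 1.024^(5.82−20.0)
= 2.47 × 1.024^-14.2 = 2.47 × 0.7144 = 1.765 d⁻¹.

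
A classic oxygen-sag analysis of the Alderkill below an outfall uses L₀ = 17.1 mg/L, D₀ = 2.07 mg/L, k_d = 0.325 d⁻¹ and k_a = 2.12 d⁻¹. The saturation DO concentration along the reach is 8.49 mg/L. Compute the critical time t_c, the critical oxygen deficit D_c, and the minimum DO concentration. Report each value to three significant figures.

t_c ≈ 0.430 d; D_c ≈ 2.28 mg/L; min DO ≈ 6.21 mg/L

With k_a/k_d = 6.523 and 1 − D₀(k_a−k_d)/(k_d L₀) = 0.3314,
t_c = ln(6.523 × 0.3314) / (2.12 − 0.325) = ln(2.162) / 1.795 = 0.7710/1.795 = 0.4295 d.
D_c = (k_d/k_a) L₀ e^(−k_d t_c) = (0.325/2.12) × 17.1 × e^(−0.325×0.4295) = 0.1533 × 17.1 × 0.8697 = 2.280 mg/L.
Minimum DO = C_s − D_c = 8.49 − 2.280 = 6.210 mg/L.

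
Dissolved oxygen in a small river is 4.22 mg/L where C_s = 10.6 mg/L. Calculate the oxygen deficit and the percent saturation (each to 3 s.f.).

D = C_s − C = 10.6 − 4.22 = 6.38 mg/L.
% saturation = 4.22/10.6 × 100 = 39.8 %.

D ≈ 6.38 mg/L; 39.8 % saturation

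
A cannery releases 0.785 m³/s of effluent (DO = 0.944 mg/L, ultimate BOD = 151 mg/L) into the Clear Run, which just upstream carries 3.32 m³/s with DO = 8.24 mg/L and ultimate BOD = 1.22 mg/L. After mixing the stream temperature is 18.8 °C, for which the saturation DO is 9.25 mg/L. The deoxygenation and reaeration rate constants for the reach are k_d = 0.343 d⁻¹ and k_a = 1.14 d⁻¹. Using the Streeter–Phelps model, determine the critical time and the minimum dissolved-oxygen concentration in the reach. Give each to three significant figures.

Mixed DO = (3.32×8.24 + 0.785×0.944)/(3.32+0.785) = 28.10/4.105 = 6.845 mg/L.
Mixed L₀ = (3.32×1.22 + 0.785×151)/(4.105) = 122.6/4.105 = 29.86 mg/L.
Initial deficit D₀ = C_s − DO₀ = 9.25 − 6.845 = 2.405 mg/L.
t_c = (1/0.7970) ln[(1.14/0.343)(1 − 2.405×0.7970/(0.343×29.86))] = 1.255 × ln(2.702) = 1.247 d.
D_c = (0.343/1.14) × 29.86 × e^(−0.343×1.247) = 0.3009 × 29.86 × 0.6520 = 5.858 mg/L.
Minimum DO = 9.25 − 5.858 = 3.392 mg/L.

t_c ≈ 1.25 d; minimum DO ≈ 3.39 mg/L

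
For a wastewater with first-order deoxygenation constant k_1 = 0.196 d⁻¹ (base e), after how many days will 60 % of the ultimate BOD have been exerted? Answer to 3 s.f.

y/L₀ = 1 − e^(−k_1 t) = 0.60 ⇒ e^(−k_1 t) = 0.400
t = −ln(0.400) / 0.196 = 0.9163 / 0.196 = 4.675 d.

t ≈ 4.67 d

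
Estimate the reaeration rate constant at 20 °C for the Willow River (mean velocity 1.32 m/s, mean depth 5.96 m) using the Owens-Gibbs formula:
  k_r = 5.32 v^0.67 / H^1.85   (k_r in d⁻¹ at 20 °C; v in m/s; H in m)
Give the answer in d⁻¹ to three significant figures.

k_r ≈ 0.236 d⁻¹

k_r = 5.32 × 1.32^0.67 / 5.96^1.85 = 5.32 × 1.204 / 27.18 = 0.2358 d⁻¹.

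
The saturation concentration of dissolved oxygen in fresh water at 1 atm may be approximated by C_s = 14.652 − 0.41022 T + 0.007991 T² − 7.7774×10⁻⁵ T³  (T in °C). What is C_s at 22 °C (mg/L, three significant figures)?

C_s ≈ 8.67 mg/L

C_s = 14.652 − 0.41022×22 + 0.007991×22² − 7.7774×10⁻⁵×22³ = 8.667 mg/L.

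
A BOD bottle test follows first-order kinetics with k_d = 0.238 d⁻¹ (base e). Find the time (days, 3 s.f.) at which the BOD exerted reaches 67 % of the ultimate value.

y/L₀ = 1 − e^(−k_d t) = 0.67 ⇒ e^(−k_d t) = 0.330
t = −ln(0.330) / 0.238 = 1.109 / 0.238 = 4.658 d.

t ≈ 4.66 d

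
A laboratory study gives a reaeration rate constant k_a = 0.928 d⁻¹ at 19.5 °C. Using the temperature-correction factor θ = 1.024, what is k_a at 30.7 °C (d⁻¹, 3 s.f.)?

k_a(T₂) = k_a(T₁) · θ^(T₂−T₁) = 0.928 × 1.024^(30.7−19.5)
= 0.928 × 1.024^11.2 = 0.928 × 1.304 = 1.210 d⁻¹.

k_a ≈ 1.21 d⁻¹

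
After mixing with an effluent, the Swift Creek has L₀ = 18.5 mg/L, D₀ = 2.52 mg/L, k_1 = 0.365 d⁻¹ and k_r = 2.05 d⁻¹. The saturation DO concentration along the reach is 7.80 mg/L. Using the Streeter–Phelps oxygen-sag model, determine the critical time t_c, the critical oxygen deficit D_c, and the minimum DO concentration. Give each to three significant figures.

t_c ≈ 0.436 d; D_c ≈ 2.81 mg/L; min DO ≈ 4.99 mg/L

With k_r/k_1 = 5.616 and 1 − D₀(k_r−k_1)/(k_1 L₀) = 0.3712,
t_c = ln(5.616 × 0.3712) / (2.05 − 0.365) = ln(2.085) / 1.685 = 0.7346/1.685 = 0.4360 d.
D_c = (k_1/k_r) L₀ e^(−k_1 t_c) = (0.365/2.05) × 18.5 × e^(−0.365×0.4360) = 0.1780 × 18.5 × 0.8529 = 2.809 mg/L.
Minimum DO = C_s − D_c = 7.80 − 2.809 = 4.991 mg/L.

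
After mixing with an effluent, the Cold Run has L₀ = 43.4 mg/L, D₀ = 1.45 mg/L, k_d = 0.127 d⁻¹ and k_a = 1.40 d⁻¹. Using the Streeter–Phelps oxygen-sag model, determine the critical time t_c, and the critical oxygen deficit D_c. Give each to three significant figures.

t_c = [1/(k_a−k_d)] ln[(k_a/k_d)(1 − D₀(k_a−k_d)/(k_d L₀))]
= [1/(1.40−0.127)] ln[(1.40/0.127)(1 − 1.45×1.273/(0.127×43.4))]
= (1/1.273) ln[11.02 × 0.6651] = 0.7855 × ln(7.332) = 0.7855 × 1.992 = 1.565 d.
L(t_c) = L₀ e^(−k_d t_c) = 43.4 × 0.8198 = 35.58 mg/L, and at the critical point k_a D_c = k_d L, so D_c = (0.127/1.40) × 35.58 = 3.227 mg/L.

t_c ≈ 1.56 d; D_c ≈ 3.23 mg/L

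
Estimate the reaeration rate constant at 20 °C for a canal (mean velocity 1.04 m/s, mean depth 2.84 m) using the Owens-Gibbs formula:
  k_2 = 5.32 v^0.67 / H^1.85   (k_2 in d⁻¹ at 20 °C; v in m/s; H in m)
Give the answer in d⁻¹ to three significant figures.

k_2 = 5.32 × 1.04^0.67 / 2.84^1.85 = 5.32 × 1.027 / 6.897 = 0.7919 d⁻¹.

k_2 ≈ 0.792 d⁻¹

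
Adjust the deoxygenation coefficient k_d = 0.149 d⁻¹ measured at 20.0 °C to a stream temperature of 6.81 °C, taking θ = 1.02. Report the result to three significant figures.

k_d ≈ 0.115 d⁻¹

k_d(T₂) = k_d(T₁) · θ^(T₂−T₁) = 0.149 × 1.02^(6.81−20.0)
= 0.149 × 1.02^-13.2 = 0.149 × 0.7701 = 0.1147 d⁻¹.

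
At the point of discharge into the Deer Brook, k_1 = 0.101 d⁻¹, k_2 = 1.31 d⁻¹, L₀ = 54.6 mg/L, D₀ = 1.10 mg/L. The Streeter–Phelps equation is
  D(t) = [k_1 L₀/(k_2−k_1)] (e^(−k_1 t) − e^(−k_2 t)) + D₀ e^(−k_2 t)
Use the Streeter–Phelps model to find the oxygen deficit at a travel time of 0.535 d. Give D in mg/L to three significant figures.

D ≈ 2.60 mg/L

k_1 L₀/(k_2−k_1) = 0.101×54.6/(1.31−0.101) = 5.515/1.209 = 4.561 mg/L.
e^(−k_1 t) = e^(−0.101×0.5350) = 0.9474; e^(−k_2 t) = e^(−1.31×0.5350) = 0.4962.
D = 4.561 × (0.9474 − 0.4962) + 1.10 × 0.4962 = 2.058 + 0.5458 = 2.604 mg/L.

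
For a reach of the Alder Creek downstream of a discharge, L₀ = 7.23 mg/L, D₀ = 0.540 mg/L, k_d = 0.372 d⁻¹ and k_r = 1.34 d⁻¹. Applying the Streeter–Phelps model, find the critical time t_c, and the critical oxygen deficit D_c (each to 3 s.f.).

t_c = [1/(k_r−k_d)] ln[(k_r/k_d)(1 − D₀(k_r−k_d)/(k_d L₀))]
= [1/(1.34−0.372)] ln[(1.34/0.372)(1 − 0.540×0.9680/(0.372×7.23))]
= (1/0.9680) ln[3.602 × 0.8056] = 1.033 × ln(2.902) = 1.033 × 1.065 = 1.101 d.
L(t_c) = L₀ e^(−k_d t_c) = 7.23 × 0.6640 = 4.801 mg/L, and at the critical point k_r D_c = k_d L, so D_c = (0.372/1.34) × 4.801 = 1.333 mg/L.

t_c ≈ 1.10 d; D_c ≈ 1.33 mg/L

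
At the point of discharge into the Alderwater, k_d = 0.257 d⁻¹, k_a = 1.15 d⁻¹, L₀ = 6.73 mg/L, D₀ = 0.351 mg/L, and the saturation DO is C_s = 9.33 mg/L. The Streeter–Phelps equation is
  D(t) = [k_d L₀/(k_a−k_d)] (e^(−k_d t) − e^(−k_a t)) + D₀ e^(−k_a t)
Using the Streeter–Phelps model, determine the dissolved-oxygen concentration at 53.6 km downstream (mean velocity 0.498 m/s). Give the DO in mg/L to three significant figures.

Travel time t = x/v = 53.6 km / (0.498 m/s) = 53600 m / 0.498 m/s = 107600 s = 1.246 d.
k_d L₀/(k_a−k_d) = 0.257×6.73/(1.15−0.257) = 1.730/0.8930 = 1.937 mg/L.
e^(−k_d t) = e^(−0.257×1.246) = 0.7260; e^(−k_a t) = e^(−1.15×1.246) = 0.2387.
D = 1.937 × (0.7260 − 0.2387) + 0.351 × 0.2387 = 0.9439 + 0.08378 = 1.028 mg/L.
DO = C_s − D = 9.33 − 1.028 = 8.302 mg/L.

DO ≈ 8.30 mg/L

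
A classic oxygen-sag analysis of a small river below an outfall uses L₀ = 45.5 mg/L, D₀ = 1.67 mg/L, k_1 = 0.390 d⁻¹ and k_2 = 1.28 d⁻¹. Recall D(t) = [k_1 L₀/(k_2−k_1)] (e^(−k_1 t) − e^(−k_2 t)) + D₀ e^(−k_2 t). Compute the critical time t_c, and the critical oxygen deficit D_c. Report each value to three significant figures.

t_c ≈ 1.24 d; D_c ≈ 8.56 mg/L

At the critical point dD/dt = 0, so k_1 L₀ e^(−k_1 t) = k_2 D. Substituting D(t) from the Streeter–Phelps equation and solving for t gives
t_c = ln[(k_2/k_1)(1 − D₀(k_2−k_1)/(k_1 L₀))] / (k_2−k_1).
Here k_2−k_1 = 0.8900 d⁻¹ and 1 − D₀(k_2−k_1)/(k_1 L₀) = 1 − 1.67×0.8900/(0.390×45.5) = 0.9162, so
t_c = ln(3.282 × 0.9162) / 0.8900 = 1.101 / 0.8900 = 1.237 d.
L(t_c) = L₀ e^(−k_1 t_c) = 45.5 × 0.6173 = 28.09 mg/L, and at the critical point k_2 D_c = k_1 L, so D_c = (0.390/1.28) × 28.09 = 8.557 mg/L.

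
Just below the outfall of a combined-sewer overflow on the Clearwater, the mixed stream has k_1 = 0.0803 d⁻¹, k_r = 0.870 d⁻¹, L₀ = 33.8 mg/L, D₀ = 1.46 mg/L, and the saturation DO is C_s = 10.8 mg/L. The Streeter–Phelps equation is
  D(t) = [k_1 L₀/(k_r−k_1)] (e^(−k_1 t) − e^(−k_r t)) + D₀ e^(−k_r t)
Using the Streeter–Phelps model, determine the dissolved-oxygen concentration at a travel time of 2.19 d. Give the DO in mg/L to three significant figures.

k_1 L₀/(k_r−k_1) = 0.0803×33.8/(0.870−0.0803) = 2.714/0.7897 = 3.437 mg/L.
e^(−k_1 t) = e^(−0.0803×2.190) = 0.8387; e^(−k_r t) = e^(−0.870×2.190) = 0.1488.
D = 3.437 × (0.8387 − 0.1488) + 1.46 × 0.1488 = 2.371 + 0.2172 = 2.589 mg/L.
DO = C_s − D = 10.8 − 2.589 = 8.211 mg/L.

DO ≈ 8.21 mg/L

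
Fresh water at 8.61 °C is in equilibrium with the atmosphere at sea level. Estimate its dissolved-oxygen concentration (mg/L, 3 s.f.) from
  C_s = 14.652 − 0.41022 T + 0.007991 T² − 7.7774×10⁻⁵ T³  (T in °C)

C_s ≈ 11.7 mg/L

C_s = 14.652 − 0.41022×8.61 + 0.007991×8.61² − 7.7774×10⁻⁵×8.61³ = 11.66 mg/L.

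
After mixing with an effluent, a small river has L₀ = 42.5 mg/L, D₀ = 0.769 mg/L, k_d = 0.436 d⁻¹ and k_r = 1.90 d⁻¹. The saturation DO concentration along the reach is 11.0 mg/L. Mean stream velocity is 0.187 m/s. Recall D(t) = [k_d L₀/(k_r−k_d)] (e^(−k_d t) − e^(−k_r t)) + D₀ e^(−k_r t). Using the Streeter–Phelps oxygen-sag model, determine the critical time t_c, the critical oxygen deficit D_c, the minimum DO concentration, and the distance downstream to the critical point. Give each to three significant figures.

With k_r/k_d = 4.358 and 1 − D₀(k_r−k_d)/(k_d L₀) = 0.9392,
t_c = ln(4.358 × 0.9392) / (1.90 − 0.436) = ln(4.093) / 1.464 = 1.409/1.464 = 0.9626 d.
D_c = (k_d/k_r) L₀ e^(−k_d t_c) = (0.436/1.90) × 42.5 × e^(−0.436×0.9626) = 0.2295 × 42.5 × 0.6572 = 6.410 mg/L.
Minimum DO = C_s − D_c = 11.0 − 6.410 = 4.590 mg/L.
x_c = v t_c = 0.187 m/s × 0.9626 d × 86400 s/d = 15550 m ≈ 15.6 km.

t_c ≈ 0.963 d; D_c ≈ 6.41 mg/L; min DO ≈ 4.59 mg/L; x_c ≈ 15.6 km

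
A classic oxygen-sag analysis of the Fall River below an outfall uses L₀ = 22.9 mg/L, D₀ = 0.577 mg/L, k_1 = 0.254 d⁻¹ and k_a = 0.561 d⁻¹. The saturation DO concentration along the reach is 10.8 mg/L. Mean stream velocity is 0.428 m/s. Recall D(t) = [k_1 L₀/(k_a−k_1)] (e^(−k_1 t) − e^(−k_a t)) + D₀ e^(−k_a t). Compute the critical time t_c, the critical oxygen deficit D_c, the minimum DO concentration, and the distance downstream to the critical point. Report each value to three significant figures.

t_c ≈ 2.48 d; D_c ≈ 5.52 mg/L; min DO ≈ 5.28 mg/L; x_c ≈ 91.7 km

At the critical point dD/dt = 0, so k_1 L₀ e^(−k_1 t) = k_a D. Substituting D(t) from the Streeter–Phelps equation and solving for t gives
t_c = ln[(k_a/k_1)(1 − D₀(k_a−k_1)/(k_1 L₀))] / (k_a−k_1).
Here k_a−k_1 = 0.3070 d⁻¹ and 1 − D₀(k_a−k_1)/(k_1 L₀) = 1 − 0.577×0.3070/(0.254×22.9) = 0.9695, so
t_c = ln(2.209 × 0.9695) / 0.3070 = 0.7615 / 0.3070 = 2.480 d.
D_c = (k_1/k_a) L₀ e^(−k_1 t_c) = (0.254/0.561) × 22.9 × e^(−0.254×2.480) = 0.4528 × 22.9 × 0.5326 = 5.522 mg/L.
Minimum DO = C_s − D_c = 10.8 − 5.522 = 5.278 mg/L.
x_c = v t_c = 0.428 m/s × 2.480 d × 86400 s/d = 91720 m ≈ 91.7 km.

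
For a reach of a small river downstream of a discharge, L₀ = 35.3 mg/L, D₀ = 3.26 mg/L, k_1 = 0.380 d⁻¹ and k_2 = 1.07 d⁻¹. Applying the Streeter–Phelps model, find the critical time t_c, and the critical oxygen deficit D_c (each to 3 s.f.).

t_c = [1/(k_2−k_1)] ln[(k_2/k_1)(1 − D₀(k_2−k_1)/(k_1 L₀))]
= [1/(1.07−0.380)] ln[(1.07/0.380)(1 − 3.26×0.6900/(0.380×35.3))]
= (1/0.6900) ln[2.816 × 0.8323] = 1.449 × ln(2.344) = 1.449 × 0.8517 = 1.234 d.
L(t_c) = L₀ e^(−k_1 t_c) = 35.3 × 0.6256 = 22.08 mg/L, and at the critical point k_2 D_c = k_1 L, so D_c = (0.380/1.07) × 22.08 = 7.843 mg/L.

t_c ≈ 1.23 d; D_c ≈ 7.84 mg/L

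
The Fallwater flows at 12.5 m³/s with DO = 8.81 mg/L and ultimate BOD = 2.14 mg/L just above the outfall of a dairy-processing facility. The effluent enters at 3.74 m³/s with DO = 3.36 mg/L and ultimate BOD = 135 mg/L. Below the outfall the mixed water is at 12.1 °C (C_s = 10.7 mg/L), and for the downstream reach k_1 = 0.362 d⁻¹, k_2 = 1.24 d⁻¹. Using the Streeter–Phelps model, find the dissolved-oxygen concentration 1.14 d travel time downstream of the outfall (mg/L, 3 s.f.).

Mixed DO = (12.5×8.81 + 3.74×3.36)/(12.5+3.74) = 122.7/16.24 = 7.555 mg/L.
Mixed L₀ = (12.5×2.14 + 3.74×135)/(16.24) = 531.7/16.24 = 32.74 mg/L.
Initial deficit D₀ = C_s − DO₀ = 10.7 − 7.555 = 3.145 mg/L.
D(1.14) = [0.362×32.74/(1.24−0.362)](e^(−0.362×1.14) − e^(−1.24×1.14)) + 3.145 e^(−1.24×1.14)
= 13.50 × (0.6619 − 0.2433) + 3.145 × 0.2433 = 6.415 mg/L.
DO = 10.7 − 6.415 = 4.285 mg/L.

DO ≈ 4.28 mg/L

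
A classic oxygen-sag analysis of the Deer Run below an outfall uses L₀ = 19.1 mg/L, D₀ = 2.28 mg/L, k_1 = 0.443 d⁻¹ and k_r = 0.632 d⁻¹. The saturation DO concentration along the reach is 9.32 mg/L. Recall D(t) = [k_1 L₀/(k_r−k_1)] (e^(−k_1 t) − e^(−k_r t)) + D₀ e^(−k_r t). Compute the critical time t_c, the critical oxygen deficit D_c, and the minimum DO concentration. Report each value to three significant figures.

With k_r/k_1 = 1.427 and 1 − D₀(k_r−k_1)/(k_1 L₀) = 0.9491,
t_c = ln(1.427 × 0.9491) / (0.632 − 0.443) = ln(1.354) / 0.1890 = 0.3030/0.1890 = 1.603 d.
D_c = (k_1/k_r) L₀ e^(−k_1 t_c) = (0.443/0.632) × 19.1 × e^(−0.443×1.603) = 0.7009 × 19.1 × 0.4915 = 6.580 mg/L.
Minimum DO = C_s − D_c = 9.32 − 6.580 = 2.740 mg/L.

t_c ≈ 1.60 d; D_c ≈ 6.58 mg/L; min DO ≈ 2.74 mg/L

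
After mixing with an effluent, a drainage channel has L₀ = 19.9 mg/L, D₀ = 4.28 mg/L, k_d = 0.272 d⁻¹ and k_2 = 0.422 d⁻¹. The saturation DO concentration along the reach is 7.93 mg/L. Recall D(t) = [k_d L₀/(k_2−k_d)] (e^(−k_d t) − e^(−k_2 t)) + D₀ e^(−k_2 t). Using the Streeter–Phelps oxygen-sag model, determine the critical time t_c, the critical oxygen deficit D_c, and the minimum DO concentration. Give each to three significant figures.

t_c = [1/(k_2−k_d)] ln[(k_2/k_d)(1 − D₀(k_2−k_d)/(k_d L₀))]
= [1/(0.422−0.272)] ln[(0.422/0.272)(1 − 4.28×0.1500/(0.272×19.9))]
= (1/0.1500) ln[1.551 × 0.8814] = 6.667 × ln(1.367) = 6.667 × 0.3130 = 2.086 d.
L(t_c) = L₀ e^(−k_d t_c) = 19.9 × 0.5670 = 11.28 mg/L, and at the critical point k_2 D_c = k_d L, so D_c = (0.272/0.422) × 11.28 = 7.272 mg/L.
Minimum DO = C_s − D_c = 7.93 − 7.272 = 0.6580 mg/L.

t_c ≈ 2.09 d; D_c ≈ 7.27 mg/L; min DO ≈ 0.658 mg/L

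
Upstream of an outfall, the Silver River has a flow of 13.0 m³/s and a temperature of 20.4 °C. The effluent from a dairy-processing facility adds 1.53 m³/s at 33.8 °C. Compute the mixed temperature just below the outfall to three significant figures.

Flow-weighted mixing: C = (Q_r C_r + Q_w C_w)/(Q_r + Q_w)
= (13.0×20.4 + 1.53×33.8)/(13.0 + 1.53) = 316.9/14.53 = 21.81 °C.

21.8 °C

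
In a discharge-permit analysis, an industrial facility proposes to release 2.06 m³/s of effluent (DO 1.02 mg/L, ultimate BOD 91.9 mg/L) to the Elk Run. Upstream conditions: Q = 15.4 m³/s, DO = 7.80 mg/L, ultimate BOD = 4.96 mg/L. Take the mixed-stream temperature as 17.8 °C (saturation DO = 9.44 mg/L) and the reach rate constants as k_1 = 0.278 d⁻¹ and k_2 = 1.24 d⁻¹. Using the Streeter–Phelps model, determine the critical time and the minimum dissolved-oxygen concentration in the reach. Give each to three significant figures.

t_c ≈ 0.713 d; minimum DO ≈ 6.64 mg/L

Mixed DO = (15.4×7.80 + 2.06×1.02)/(15.4+2.06) = 122.2/17.46 = 7.000 mg/L.
Mixed L₀ = (15.4×4.96 + 2.06×91.9)/(17.46) = 265.7/17.46 = 15.22 mg/L.
Initial deficit D₀ = C_s − DO₀ = 9.44 − 7.000 = 2.440 mg/L.
t_c = (1/0.9620) ln[(1.24/0.278)(1 − 2.440×0.9620/(0.278×15.22))] = 1.040 × ln(1.986) = 0.7130 d.
D_c = (0.278/1.24) × 15.22 × e^(−0.278×0.7130) = 0.2242 × 15.22 × 0.8202 = 2.798 mg/L.
Minimum DO = 9.44 − 2.798 = 6.642 mg/L.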